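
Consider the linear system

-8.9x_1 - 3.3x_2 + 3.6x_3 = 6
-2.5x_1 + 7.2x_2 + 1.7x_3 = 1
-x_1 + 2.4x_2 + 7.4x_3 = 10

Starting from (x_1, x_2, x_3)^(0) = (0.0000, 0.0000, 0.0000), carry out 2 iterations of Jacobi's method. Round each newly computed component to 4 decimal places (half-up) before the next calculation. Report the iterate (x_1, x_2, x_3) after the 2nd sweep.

Iteration 1:
  x_1 = (6 - (-3.3)·0.0000 - (3.6)·0.0000) / (-8.9) = -0.6742
  x_2 = (1 - (-2.5)·0.0000 - (1.7)·0.0000) / (7.2) = 0.1389
  x_3 = (10 - (-1)·0.0000 - (2.4)·0.0000) / (7.4) = 1.3514
Iteration 2:
  x_1 = (6 - (-3.3)·0.1389 - (3.6)·1.3514) / (-8.9) = -0.1790
  x_2 = (1 - (-2.5)·-0.6742 - (1.7)·1.3514) / (7.2) = -0.4143
  x_3 = (10 - (-1)·-0.6742 - (2.4)·0.1389) / (7.4) = 1.2152

(-0.1790, -0.4143, 1.2152)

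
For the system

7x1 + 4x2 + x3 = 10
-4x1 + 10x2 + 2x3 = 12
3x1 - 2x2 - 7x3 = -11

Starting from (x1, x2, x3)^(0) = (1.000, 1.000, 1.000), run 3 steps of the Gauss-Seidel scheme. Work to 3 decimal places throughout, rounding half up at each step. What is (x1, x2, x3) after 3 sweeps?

(0.597, 1.146, 1.500)

Iteration 1:
  x1 = (10 - (4)·1.000 - (1)·1.000) / (7) = 0.714
  x2 = (12 - (-4)·0.714 - (2)·1.000) / (10) = 1.286
  x3 = (-11 - (3)·0.714 - (-2)·1.286) / (-7) = 1.510
Iteration 2:
  x1 = (10 - (4)·1.286 - (1)·1.510) / (7) = 0.478
  x2 = (12 - (-4)·0.478 - (2)·1.510) / (10) = 1.089
  x3 = (-11 - (3)·0.478 - (-2)·1.089) / (-7) = 1.465
Iteration 3:
  x1 = (10 - (4)·1.089 - (1)·1.465) / (7) = 0.597
  x2 = (12 - (-4)·0.597 - (2)·1.465) / (10) = 1.146
  x3 = (-11 - (3)·0.597 - (-2)·1.146) / (-7) = 1.500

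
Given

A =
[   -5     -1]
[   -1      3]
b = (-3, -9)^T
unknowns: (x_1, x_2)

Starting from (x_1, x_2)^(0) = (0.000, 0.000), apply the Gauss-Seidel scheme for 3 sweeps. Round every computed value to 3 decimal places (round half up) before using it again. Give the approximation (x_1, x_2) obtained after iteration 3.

(1.123, -2.626)

Iteration 1:
  x_1 = (-3 - (-1)·0.000) / (-5) = 0.600
  x_2 = (-9 - (-1)·0.600) / (3) = -2.800
Iteration 2:
  x_1 = (-3 - (-1)·-2.800) / (-5) = 1.160
  x_2 = (-9 - (-1)·1.160) / (3) = -2.613
Iteration 3:
  x_1 = (-3 - (-1)·-2.613) / (-5) = 1.123
  x_2 = (-9 - (-1)·1.123) / (3) = -2.626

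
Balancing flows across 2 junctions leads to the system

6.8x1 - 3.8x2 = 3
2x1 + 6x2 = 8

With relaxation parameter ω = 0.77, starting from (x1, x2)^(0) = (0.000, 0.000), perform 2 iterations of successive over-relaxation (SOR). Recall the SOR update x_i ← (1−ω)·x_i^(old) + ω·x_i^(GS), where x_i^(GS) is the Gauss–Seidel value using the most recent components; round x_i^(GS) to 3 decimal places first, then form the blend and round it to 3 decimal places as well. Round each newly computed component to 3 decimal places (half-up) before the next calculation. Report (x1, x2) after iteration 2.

Iteration 1:
  x1: GS value = (3 - (-3.8)·0.000) / (6.8) = 0.441;  x1 ← (1−ω)·0.000 + ω·0.441 = 0.340
  x2: GS value = (8 - (2)·0.340) / (6) = 1.220;  x2 ← (1−ω)·0.000 + ω·1.220 = 0.939
Iteration 2:
  x1: GS value = (3 - (-3.8)·0.939) / (6.8) = 0.966;  x1 ← (1−ω)·0.340 + ω·0.966 = 0.822
  x2: GS value = (8 - (2)·0.822) / (6) = 1.059;  x2 ← (1−ω)·0.939 + ω·1.059 = 1.031

(0.822, 1.031)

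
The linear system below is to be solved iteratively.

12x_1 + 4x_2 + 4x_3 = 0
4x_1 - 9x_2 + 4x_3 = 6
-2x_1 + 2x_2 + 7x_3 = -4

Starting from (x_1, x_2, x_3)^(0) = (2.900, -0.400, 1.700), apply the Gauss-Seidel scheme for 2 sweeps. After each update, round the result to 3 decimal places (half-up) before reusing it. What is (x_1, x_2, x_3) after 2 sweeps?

(0.256, -0.848, -0.256)

Iteration 1:
  x_1 = (0 - (4)·-0.400 - (4)·1.700) / (12) = -0.433
  x_2 = (6 - (4)·-0.433 - (4)·1.700) / (-9) = -0.104
  x_3 = (-4 - (-2)·-0.433 - (2)·-0.104) / (7) = -0.665
Iteration 2:
  x_1 = (0 - (4)·-0.104 - (4)·-0.665) / (12) = 0.256
  x_2 = (6 - (4)·0.256 - (4)·-0.665) / (-9) = -0.848
  x_3 = (-4 - (-2)·0.256 - (2)·-0.848) / (7) = -0.256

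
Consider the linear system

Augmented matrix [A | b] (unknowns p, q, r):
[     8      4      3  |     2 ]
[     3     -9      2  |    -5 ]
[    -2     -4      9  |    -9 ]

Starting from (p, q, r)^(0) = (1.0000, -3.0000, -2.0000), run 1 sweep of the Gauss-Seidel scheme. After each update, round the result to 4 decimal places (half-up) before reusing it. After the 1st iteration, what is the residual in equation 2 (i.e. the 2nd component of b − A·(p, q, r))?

-3.9510

Iteration 1:
  p = (2 - (4)·-3.0000 - (3)·-2.0000) / (8) = 2.5000
  q = (-5 - (3)·2.5000 - (2)·-2.0000) / (-9) = 0.9444
  r = (-9 - (-2)·2.5000 - (-4)·0.9444) / (9) = -0.0247
Residual b − A·x = (-21.7035, -3.9510, -0.0001)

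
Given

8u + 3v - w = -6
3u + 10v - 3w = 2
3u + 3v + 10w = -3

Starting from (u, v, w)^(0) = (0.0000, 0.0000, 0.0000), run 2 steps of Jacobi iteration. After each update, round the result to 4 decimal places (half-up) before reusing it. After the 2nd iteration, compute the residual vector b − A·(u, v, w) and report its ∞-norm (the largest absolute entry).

Iteration 1:
  u = (-6 - (3)·0.0000 - (-1)·0.0000) / (8) = -0.7500
  v = (2 - (3)·0.0000 - (-3)·0.0000) / (10) = 0.2000
  w = (-3 - (3)·0.0000 - (3)·0.0000) / (10) = -0.3000
Iteration 2:
  u = (-6 - (3)·0.2000 - (-1)·-0.3000) / (8) = -0.8625
  v = (2 - (3)·-0.7500 - (-3)·-0.3000) / (10) = 0.3350
  w = (-3 - (3)·-0.7500 - (3)·0.2000) / (10) = -0.1350
Residual b − A·x = (-0.2400, 0.8325, -0.0675); ∞-norm = 0.8325

0.8325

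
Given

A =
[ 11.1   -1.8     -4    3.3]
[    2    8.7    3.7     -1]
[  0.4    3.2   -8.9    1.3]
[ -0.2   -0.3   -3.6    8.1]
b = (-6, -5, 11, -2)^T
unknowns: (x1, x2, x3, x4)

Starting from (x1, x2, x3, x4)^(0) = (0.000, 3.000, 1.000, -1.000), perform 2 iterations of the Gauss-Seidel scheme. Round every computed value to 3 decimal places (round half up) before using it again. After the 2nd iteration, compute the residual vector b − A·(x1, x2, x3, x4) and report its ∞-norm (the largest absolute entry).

Iteration 1:
  x1 = (-6 - (-1.8)·3.000 - (-4)·1.000 - (3.3)·-1.000) / (11.1) = 0.604
  x2 = (-5 - (2)·0.604 - (3.7)·1.000 - (-1)·-1.000) / (8.7) = -1.254
  x3 = (11 - (0.4)·0.604 - (3.2)·-1.254 - (1.3)·-1.000) / (-8.9) = -1.806
  x4 = (-2 - (-0.2)·0.604 - (-0.3)·-1.254 - (-3.6)·-1.806) / (8.1) = -1.081
Iteration 2:
  x1 = (-6 - (-1.8)·-1.254 - (-4)·-1.806 - (3.3)·-1.081) / (11.1) = -1.073
  x2 = (-5 - (2)·-1.073 - (3.7)·-1.806 - (-1)·-1.081) / (8.7) = 0.316
  x3 = (11 - (0.4)·-1.073 - (3.2)·0.316 - (1.3)·-1.081) / (-8.9) = -1.328
  x4 = (-2 - (-0.2)·-1.073 - (-0.3)·0.316 - (-3.6)·-1.328) / (8.1) = -0.852
Residual b − A·x = (3.979, -1.542, -0.294, 0.001); ∞-norm = 3.979

3.979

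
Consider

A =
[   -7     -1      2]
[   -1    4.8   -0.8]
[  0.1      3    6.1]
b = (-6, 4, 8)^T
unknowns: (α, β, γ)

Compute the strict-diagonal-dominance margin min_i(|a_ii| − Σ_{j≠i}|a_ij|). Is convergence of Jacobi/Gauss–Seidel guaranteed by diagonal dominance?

3

row 1: |-7| − (1+2) = 4
row 2: |4.8| − (1+0.8) = 3
row 3: |6.1| − (0.1+3) = 3
minimum over rows = 3 → strictly diagonally dominant (convergence guaranteed)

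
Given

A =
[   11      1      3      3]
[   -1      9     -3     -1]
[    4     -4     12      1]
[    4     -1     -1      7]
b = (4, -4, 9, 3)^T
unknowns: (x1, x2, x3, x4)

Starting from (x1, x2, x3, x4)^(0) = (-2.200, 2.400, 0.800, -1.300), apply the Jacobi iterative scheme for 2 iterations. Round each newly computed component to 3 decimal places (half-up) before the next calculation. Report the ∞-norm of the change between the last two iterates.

Iteration 1:
  x1 = (4 - (1)·2.400 - (3)·0.800 - (3)·-1.300) / (11) = 0.282
  x2 = (-4 - (-1)·-2.200 - (-3)·0.800 - (-1)·-1.300) / (9) = -0.567
  x3 = (9 - (4)·-2.200 - (-4)·2.400 - (1)·-1.300) / (12) = 2.392
  x4 = (3 - (4)·-2.200 - (-1)·2.400 - (-1)·0.800) / (7) = 2.143
Iteration 2:
  x1 = (4 - (1)·-0.567 - (3)·2.392 - (3)·2.143) / (11) = -0.822
  x2 = (-4 - (-1)·0.282 - (-3)·2.392 - (-1)·2.143) / (9) = 0.622
  x3 = (9 - (4)·0.282 - (-4)·-0.567 - (1)·2.143) / (12) = 0.288
  x4 = (3 - (4)·0.282 - (-1)·-0.567 - (-1)·2.392) / (7) = 0.528
Change: (-1.104, 1.189, -2.104, -1.615) → max |·| = 2.104

2.104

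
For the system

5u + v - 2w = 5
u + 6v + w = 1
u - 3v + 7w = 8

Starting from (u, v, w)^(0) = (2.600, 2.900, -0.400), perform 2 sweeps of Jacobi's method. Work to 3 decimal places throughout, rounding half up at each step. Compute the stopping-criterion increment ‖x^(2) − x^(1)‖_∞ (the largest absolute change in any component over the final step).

1.586

Iteration 1:
  u = (5 - (1)·2.900 - (-2)·-0.400) / (5) = 0.260
  v = (1 - (1)·2.600 - (1)·-0.400) / (6) = -0.200
  w = (8 - (1)·2.600 - (-3)·2.900) / (7) = 2.014
Iteration 2:
  u = (5 - (1)·-0.200 - (-2)·2.014) / (5) = 1.846
  v = (1 - (1)·0.260 - (1)·2.014) / (6) = -0.212
  w = (8 - (1)·0.260 - (-3)·-0.200) / (7) = 1.020
Change: (1.586, -0.012, -0.994) → max |·| = 1.586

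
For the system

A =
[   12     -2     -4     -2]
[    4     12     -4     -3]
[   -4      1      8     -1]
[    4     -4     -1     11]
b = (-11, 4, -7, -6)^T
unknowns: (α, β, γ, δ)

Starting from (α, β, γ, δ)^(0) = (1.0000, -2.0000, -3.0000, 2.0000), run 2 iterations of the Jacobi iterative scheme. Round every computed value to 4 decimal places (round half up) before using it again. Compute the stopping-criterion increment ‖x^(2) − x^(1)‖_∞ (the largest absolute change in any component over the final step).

2.1345

Iteration 1:
  α = (-11 - (-2)·-2.0000 - (-4)·-3.0000 - (-2)·2.0000) / (12) = -1.9167
  β = (4 - (4)·1.0000 - (-4)·-3.0000 - (-3)·2.0000) / (12) = -0.5000
  γ = (-7 - (-4)·1.0000 - (1)·-2.0000 - (-1)·2.0000) / (8) = 0.1250
  δ = (-6 - (4)·1.0000 - (-4)·-2.0000 - (-1)·-3.0000) / (11) = -1.9091
Iteration 2:
  α = (-11 - (-2)·-0.5000 - (-4)·0.1250 - (-2)·-1.9091) / (12) = -1.2765
  β = (4 - (4)·-1.9167 - (-4)·0.1250 - (-3)·-1.9091) / (12) = 0.5366
  γ = (-7 - (-4)·-1.9167 - (1)·-0.5000 - (-1)·-1.9091) / (8) = -2.0095
  δ = (-6 - (4)·-1.9167 - (-4)·-0.5000 - (-1)·0.1250) / (11) = -0.0189
Change: (0.6402, 1.0366, -2.1345, 1.8902) → max |·| = 2.1345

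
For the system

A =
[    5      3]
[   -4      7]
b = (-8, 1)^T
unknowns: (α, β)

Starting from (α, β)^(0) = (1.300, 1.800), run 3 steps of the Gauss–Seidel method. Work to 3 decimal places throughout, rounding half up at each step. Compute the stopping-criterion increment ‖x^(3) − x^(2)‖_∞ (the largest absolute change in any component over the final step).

0.656

Iteration 1:
  α = (-8 - (3)·1.800) / (5) = -2.680
  β = (1 - (-4)·-2.680) / (7) = -1.389
Iteration 2:
  α = (-8 - (3)·-1.389) / (5) = -0.767
  β = (1 - (-4)·-0.767) / (7) = -0.295
Iteration 3:
  α = (-8 - (3)·-0.295) / (5) = -1.423
  β = (1 - (-4)·-1.423) / (7) = -0.670
Change: (-0.656, -0.375) → max |·| = 0.656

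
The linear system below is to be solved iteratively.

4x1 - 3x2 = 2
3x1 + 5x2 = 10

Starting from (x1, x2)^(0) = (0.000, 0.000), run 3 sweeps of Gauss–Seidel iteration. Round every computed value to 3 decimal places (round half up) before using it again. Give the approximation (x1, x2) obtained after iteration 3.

(1.201, 1.279)

Iteration 1:
  x1 = (2 - (-3)·0.000) / (4) = 0.500
  x2 = (10 - (3)·0.500) / (5) = 1.700
Iteration 2:
  x1 = (2 - (-3)·1.700) / (4) = 1.775
  x2 = (10 - (3)·1.775) / (5) = 0.935
Iteration 3:
  x1 = (2 - (-3)·0.935) / (4) = 1.201
  x2 = (10 - (3)·1.201) / (5) = 1.279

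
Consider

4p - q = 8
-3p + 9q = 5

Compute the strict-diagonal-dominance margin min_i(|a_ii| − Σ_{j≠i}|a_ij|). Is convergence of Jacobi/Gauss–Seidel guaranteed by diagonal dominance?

row 1: |4| − (1) = 3
row 2: |9| − (3) = 6
minimum over rows = 3 → strictly diagonally dominant (convergence guaranteed)

3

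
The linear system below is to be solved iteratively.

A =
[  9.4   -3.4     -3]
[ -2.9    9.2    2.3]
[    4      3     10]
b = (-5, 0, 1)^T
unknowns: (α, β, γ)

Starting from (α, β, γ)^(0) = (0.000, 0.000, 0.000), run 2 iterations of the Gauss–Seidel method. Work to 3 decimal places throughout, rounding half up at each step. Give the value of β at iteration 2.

-0.241

Iteration 1:
  α = (-5 - (-3.4)·0.000 - (-3)·0.000) / (9.4) = -0.532
  β = (0 - (-2.9)·-0.532 - (2.3)·0.000) / (9.2) = -0.168
  γ = (1 - (4)·-0.532 - (3)·-0.168) / (10) = 0.363
Iteration 2:
  α = (-5 - (-3.4)·-0.168 - (-3)·0.363) / (9.4) = -0.477
  β = (0 - (-2.9)·-0.477 - (2.3)·0.363) / (9.2) = -0.241
  γ = (1 - (4)·-0.477 - (3)·-0.241) / (10) = 0.363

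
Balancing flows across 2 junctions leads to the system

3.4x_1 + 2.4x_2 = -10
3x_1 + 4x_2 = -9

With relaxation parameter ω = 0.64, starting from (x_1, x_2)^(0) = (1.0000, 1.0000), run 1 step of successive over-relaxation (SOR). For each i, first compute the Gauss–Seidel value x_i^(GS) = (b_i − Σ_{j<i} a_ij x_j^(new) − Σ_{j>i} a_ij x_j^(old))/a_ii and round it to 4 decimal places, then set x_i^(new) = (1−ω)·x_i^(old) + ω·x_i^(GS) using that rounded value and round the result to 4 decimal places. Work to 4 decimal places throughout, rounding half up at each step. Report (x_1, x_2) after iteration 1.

(-1.9741, -0.1324)

Iteration 1:
  x_1: GS value = (-10 - (2.4)·1.0000) / (3.4) = -3.6471;  x_1 ← (1−ω)·1.0000 + ω·-3.6471 = -1.9741
  x_2: GS value = (-9 - (3)·-1.9741) / (4) = -0.7694;  x_2 ← (1−ω)·1.0000 + ω·-0.7694 = -0.1324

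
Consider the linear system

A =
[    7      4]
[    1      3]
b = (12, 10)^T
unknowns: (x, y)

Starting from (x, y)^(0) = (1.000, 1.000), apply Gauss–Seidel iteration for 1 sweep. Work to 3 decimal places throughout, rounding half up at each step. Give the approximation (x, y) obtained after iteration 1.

(1.143, 2.952)

Iteration 1:
  x = (12 - (4)·1.000) / (7) = 1.143
  y = (10 - (1)·1.143) / (3) = 2.952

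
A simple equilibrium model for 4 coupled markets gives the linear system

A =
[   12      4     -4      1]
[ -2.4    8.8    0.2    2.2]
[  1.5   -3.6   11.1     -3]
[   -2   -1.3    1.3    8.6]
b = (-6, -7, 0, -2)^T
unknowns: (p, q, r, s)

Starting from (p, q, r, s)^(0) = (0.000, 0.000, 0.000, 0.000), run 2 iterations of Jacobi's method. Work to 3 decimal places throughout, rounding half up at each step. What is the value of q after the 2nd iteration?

Iteration 1:
  p = (-6 - (4)·0.000 - (-4)·0.000 - (1)·0.000) / (12) = -0.500
  q = (-7 - (-2.4)·0.000 - (0.2)·0.000 - (2.2)·0.000) / (8.8) = -0.795
  r = (0 - (1.5)·0.000 - (-3.6)·0.000 - (-3)·0.000) / (11.1) = 0.000
  s = (-2 - (-2)·0.000 - (-1.3)·0.000 - (1.3)·0.000) / (8.6) = -0.233
Iteration 2:
  p = (-6 - (4)·-0.795 - (-4)·0.000 - (1)·-0.233) / (12) = -0.216
  q = (-7 - (-2.4)·-0.500 - (0.2)·0.000 - (2.2)·-0.233) / (8.8) = -0.874
  r = (0 - (1.5)·-0.500 - (-3.6)·-0.795 - (-3)·-0.233) / (11.1) = -0.253
  s = (-2 - (-2)·-0.500 - (-1.3)·-0.795 - (1.3)·0.000) / (8.6) = -0.469

-0.874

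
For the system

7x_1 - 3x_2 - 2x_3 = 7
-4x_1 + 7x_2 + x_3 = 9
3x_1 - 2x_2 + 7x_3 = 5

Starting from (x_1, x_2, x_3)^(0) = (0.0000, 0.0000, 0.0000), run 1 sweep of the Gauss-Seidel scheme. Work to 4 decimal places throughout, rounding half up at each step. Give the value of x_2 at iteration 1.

1.8571

Iteration 1:
  x_1 = (7 - (-3)·0.0000 - (-2)·0.0000) / (7) = 1.0000
  x_2 = (9 - (-4)·1.0000 - (1)·0.0000) / (7) = 1.8571
  x_3 = (5 - (3)·1.0000 - (-2)·1.8571) / (7) = 0.8163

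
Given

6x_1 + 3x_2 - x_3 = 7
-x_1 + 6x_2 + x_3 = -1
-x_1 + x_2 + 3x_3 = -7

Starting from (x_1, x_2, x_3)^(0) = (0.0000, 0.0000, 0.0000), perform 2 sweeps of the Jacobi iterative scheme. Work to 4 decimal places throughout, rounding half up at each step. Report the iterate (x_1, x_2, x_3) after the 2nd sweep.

(0.8611, 0.4167, -1.8889)

Iteration 1:
  x_1 = (7 - (3)·0.0000 - (-1)·0.0000) / (6) = 1.1667
  x_2 = (-1 - (-1)·0.0000 - (1)·0.0000) / (6) = -0.1667
  x_3 = (-7 - (-1)·0.0000 - (1)·0.0000) / (3) = -2.3333
Iteration 2:
  x_1 = (7 - (3)·-0.1667 - (-1)·-2.3333) / (6) = 0.8611
  x_2 = (-1 - (-1)·1.1667 - (1)·-2.3333) / (6) = 0.4167
  x_3 = (-7 - (-1)·1.1667 - (1)·-0.1667) / (3) = -1.8889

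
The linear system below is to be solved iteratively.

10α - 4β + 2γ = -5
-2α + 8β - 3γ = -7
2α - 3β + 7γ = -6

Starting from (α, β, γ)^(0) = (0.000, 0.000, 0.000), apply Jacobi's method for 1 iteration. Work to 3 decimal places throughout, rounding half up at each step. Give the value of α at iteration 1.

-0.500

Iteration 1:
  α = (-5 - (-4)·0.000 - (2)·0.000) / (10) = -0.500
  β = (-7 - (-2)·0.000 - (-3)·0.000) / (8) = -0.875
  γ = (-6 - (2)·0.000 - (-3)·0.000) / (7) = -0.857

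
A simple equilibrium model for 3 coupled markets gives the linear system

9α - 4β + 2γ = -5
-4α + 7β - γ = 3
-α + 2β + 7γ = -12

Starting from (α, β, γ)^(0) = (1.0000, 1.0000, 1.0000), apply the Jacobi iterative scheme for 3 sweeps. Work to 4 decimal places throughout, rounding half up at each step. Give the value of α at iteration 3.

Iteration 1:
  α = (-5 - (-4)·1.0000 - (2)·1.0000) / (9) = -0.3333
  β = (3 - (-4)·1.0000 - (-1)·1.0000) / (7) = 1.1429
  γ = (-12 - (-1)·1.0000 - (2)·1.0000) / (7) = -1.8571
Iteration 2:
  α = (-5 - (-4)·1.1429 - (2)·-1.8571) / (9) = 0.3651
  β = (3 - (-4)·-0.3333 - (-1)·-1.8571) / (7) = -0.0272
  γ = (-12 - (-1)·-0.3333 - (2)·1.1429) / (7) = -2.0884
Iteration 3:
  α = (-5 - (-4)·-0.0272 - (2)·-2.0884) / (9) = -0.1036
  β = (3 - (-4)·0.3651 - (-1)·-2.0884) / (7) = 0.3389
  γ = (-12 - (-1)·0.3651 - (2)·-0.0272) / (7) = -1.6544

-0.1036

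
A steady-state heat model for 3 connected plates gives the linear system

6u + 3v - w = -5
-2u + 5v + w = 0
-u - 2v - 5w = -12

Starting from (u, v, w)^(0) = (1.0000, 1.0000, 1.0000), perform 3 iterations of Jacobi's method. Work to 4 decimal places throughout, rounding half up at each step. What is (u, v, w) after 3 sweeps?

(0.0056, -0.7640, 2.8573)

Iteration 1:
  u = (-5 - (3)·1.0000 - (-1)·1.0000) / (6) = -1.1667
  v = (0 - (-2)·1.0000 - (1)·1.0000) / (5) = 0.2000
  w = (-12 - (-1)·1.0000 - (-2)·1.0000) / (-5) = 1.8000
Iteration 2:
  u = (-5 - (3)·0.2000 - (-1)·1.8000) / (6) = -0.6333
  v = (0 - (-2)·-1.1667 - (1)·1.8000) / (5) = -0.8267
  w = (-12 - (-1)·-1.1667 - (-2)·0.2000) / (-5) = 2.5533
Iteration 3:
  u = (-5 - (3)·-0.8267 - (-1)·2.5533) / (6) = 0.0056
  v = (0 - (-2)·-0.6333 - (1)·2.5533) / (5) = -0.7640
  w = (-12 - (-1)·-0.6333 - (-2)·-0.8267) / (-5) = 2.8573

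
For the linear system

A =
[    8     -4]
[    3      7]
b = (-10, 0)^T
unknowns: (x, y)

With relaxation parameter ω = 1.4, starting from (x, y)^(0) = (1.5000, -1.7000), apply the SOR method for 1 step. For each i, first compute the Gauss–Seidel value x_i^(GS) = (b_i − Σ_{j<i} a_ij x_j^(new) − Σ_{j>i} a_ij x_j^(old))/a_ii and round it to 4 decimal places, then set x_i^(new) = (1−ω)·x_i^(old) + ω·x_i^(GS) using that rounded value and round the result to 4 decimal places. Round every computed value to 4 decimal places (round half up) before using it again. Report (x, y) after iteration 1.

(-3.5400, 2.8039)

Iteration 1:
  x: GS value = (-10 - (-4)·-1.7000) / (8) = -2.1000;  x ← (1−ω)·1.5000 + ω·-2.1000 = -3.5400
  y: GS value = (0 - (3)·-3.5400) / (7) = 1.5171;  y ← (1−ω)·-1.7000 + ω·1.5171 = 2.8039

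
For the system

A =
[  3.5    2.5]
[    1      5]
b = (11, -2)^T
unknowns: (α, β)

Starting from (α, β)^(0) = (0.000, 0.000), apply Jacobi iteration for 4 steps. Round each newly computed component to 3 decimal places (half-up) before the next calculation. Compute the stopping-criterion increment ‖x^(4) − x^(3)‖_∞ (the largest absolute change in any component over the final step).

Iteration 1:
  α = (11 - (2.5)·0.000) / (3.5) = 3.143
  β = (-2 - (1)·0.000) / (5) = -0.400
Iteration 2:
  α = (11 - (2.5)·-0.400) / (3.5) = 3.429
  β = (-2 - (1)·3.143) / (5) = -1.029
Iteration 3:
  α = (11 - (2.5)·-1.029) / (3.5) = 3.878
  β = (-2 - (1)·3.429) / (5) = -1.086
Iteration 4:
  α = (11 - (2.5)·-1.086) / (3.5) = 3.919
  β = (-2 - (1)·3.878) / (5) = -1.176
Change: (0.041, -0.090) → max |·| = 0.090

0.090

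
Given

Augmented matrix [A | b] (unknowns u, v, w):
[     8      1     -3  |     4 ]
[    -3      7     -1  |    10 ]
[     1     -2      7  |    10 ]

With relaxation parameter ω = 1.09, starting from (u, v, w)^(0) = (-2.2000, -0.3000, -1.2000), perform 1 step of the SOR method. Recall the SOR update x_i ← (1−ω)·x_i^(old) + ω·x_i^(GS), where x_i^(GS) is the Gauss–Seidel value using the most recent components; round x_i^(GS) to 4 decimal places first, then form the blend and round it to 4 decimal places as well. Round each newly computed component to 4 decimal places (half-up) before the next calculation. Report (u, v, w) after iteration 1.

Iteration 1:
  u: GS value = (4 - (1)·-0.3000 - (-3)·-1.2000) / (8) = 0.0875;  u ← (1−ω)·-2.2000 + ω·0.0875 = 0.2934
  v: GS value = (10 - (-3)·0.2934 - (-1)·-1.2000) / (7) = 1.3829;  v ← (1−ω)·-0.3000 + ω·1.3829 = 1.5344
  w: GS value = (10 - (1)·0.2934 - (-2)·1.5344) / (7) = 1.8251;  w ← (1−ω)·-1.2000 + ω·1.8251 = 2.0974

(0.2934, 1.5344, 2.0974)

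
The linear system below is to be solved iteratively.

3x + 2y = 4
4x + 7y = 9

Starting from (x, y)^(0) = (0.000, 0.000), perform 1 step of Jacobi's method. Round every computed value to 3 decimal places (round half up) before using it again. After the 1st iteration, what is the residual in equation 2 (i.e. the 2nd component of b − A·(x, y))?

-5.334

Iteration 1:
  x = (4 - (2)·0.000) / (3) = 1.333
  y = (9 - (4)·0.000) / (7) = 1.286
Residual b − A·x = (-2.571, -5.334)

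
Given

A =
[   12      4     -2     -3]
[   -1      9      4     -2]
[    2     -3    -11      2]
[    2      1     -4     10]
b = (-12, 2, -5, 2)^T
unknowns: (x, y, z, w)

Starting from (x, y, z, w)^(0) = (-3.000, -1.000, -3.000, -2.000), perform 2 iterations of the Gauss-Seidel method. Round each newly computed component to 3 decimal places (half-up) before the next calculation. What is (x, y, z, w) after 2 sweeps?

(-1.322, 0.339, 0.168, 0.498)

Iteration 1:
  x = (-12 - (4)·-1.000 - (-2)·-3.000 - (-3)·-2.000) / (12) = -1.667
  y = (2 - (-1)·-1.667 - (4)·-3.000 - (-2)·-2.000) / (9) = 0.926
  z = (-5 - (2)·-1.667 - (-3)·0.926 - (2)·-2.000) / (-11) = -0.465
  w = (2 - (2)·-1.667 - (1)·0.926 - (-4)·-0.465) / (10) = 0.255
Iteration 2:
  x = (-12 - (4)·0.926 - (-2)·-0.465 - (-3)·0.255) / (12) = -1.322
  y = (2 - (-1)·-1.322 - (4)·-0.465 - (-2)·0.255) / (9) = 0.339
  z = (-5 - (2)·-1.322 - (-3)·0.339 - (2)·0.255) / (-11) = 0.168
  w = (2 - (2)·-1.322 - (1)·0.339 - (-4)·0.168) / (10) = 0.498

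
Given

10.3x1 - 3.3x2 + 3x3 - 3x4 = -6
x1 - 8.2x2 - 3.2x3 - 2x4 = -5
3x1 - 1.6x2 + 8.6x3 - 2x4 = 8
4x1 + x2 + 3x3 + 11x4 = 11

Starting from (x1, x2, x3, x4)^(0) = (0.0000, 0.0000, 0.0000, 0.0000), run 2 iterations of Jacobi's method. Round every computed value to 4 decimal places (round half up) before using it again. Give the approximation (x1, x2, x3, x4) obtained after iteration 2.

(-0.3668, -0.0682, 1.4794, 0.9027)

Iteration 1:
  x1 = (-6 - (-3.3)·0.0000 - (3)·0.0000 - (-3)·0.0000) / (10.3) = -0.5825
  x2 = (-5 - (1)·0.0000 - (-3.2)·0.0000 - (-2)·0.0000) / (-8.2) = 0.6098
  x3 = (8 - (3)·0.0000 - (-1.6)·0.0000 - (-2)·0.0000) / (8.6) = 0.9302
  x4 = (11 - (4)·0.0000 - (1)·0.0000 - (3)·0.0000) / (11) = 1.0000
Iteration 2:
  x1 = (-6 - (-3.3)·0.6098 - (3)·0.9302 - (-3)·1.0000) / (10.3) = -0.3668
  x2 = (-5 - (1)·-0.5825 - (-3.2)·0.9302 - (-2)·1.0000) / (-8.2) = -0.0682
  x3 = (8 - (3)·-0.5825 - (-1.6)·0.6098 - (-2)·1.0000) / (8.6) = 1.4794
  x4 = (11 - (4)·-0.5825 - (1)·0.6098 - (3)·0.9302) / (11) = 0.9027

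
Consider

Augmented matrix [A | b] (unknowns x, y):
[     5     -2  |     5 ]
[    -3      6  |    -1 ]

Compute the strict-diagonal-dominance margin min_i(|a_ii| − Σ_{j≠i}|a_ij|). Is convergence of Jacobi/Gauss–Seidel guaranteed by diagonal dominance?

row 1: |5| − (2) = 3
row 2: |6| − (3) = 3
minimum over rows = 3 → strictly diagonally dominant (convergence guaranteed)

3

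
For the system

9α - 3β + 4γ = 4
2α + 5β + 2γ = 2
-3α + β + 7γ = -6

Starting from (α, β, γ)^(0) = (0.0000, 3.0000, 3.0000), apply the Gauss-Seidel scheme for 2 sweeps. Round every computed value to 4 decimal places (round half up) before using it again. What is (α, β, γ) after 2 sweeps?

(0.4692, 0.4879, -0.7258)

Iteration 1:
  α = (4 - (-3)·3.0000 - (4)·3.0000) / (9) = 0.1111
  β = (2 - (2)·0.1111 - (2)·3.0000) / (5) = -0.8444
  γ = (-6 - (-3)·0.1111 - (1)·-0.8444) / (7) = -0.6889
Iteration 2:
  α = (4 - (-3)·-0.8444 - (4)·-0.6889) / (9) = 0.4692
  β = (2 - (2)·0.4692 - (2)·-0.6889) / (5) = 0.4879
  γ = (-6 - (-3)·0.4692 - (1)·0.4879) / (7) = -0.7258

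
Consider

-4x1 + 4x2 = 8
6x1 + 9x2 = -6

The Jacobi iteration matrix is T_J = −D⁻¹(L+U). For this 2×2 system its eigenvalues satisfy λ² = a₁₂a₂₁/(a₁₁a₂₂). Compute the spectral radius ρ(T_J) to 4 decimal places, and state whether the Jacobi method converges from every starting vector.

a₁₂a₂₁/(a₁₁a₂₂) = (4)·(6) / ((-4)·(9)) = -0.666667
ρ = √|-0.666667| = √0.666667 = 0.8165
ρ < 1, so Jacobi converges

0.8165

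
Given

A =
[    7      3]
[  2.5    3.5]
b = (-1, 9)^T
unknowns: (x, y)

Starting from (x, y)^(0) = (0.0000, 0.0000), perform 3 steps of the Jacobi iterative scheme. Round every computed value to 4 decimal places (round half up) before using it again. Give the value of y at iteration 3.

3.4606

Iteration 1:
  x = (-1 - (3)·0.0000) / (7) = -0.1429
  y = (9 - (2.5)·0.0000) / (3.5) = 2.5714
Iteration 2:
  x = (-1 - (3)·2.5714) / (7) = -1.2449
  y = (9 - (2.5)·-0.1429) / (3.5) = 2.6735
Iteration 3:
  x = (-1 - (3)·2.6735) / (7) = -1.2886
  y = (9 - (2.5)·-1.2449) / (3.5) = 3.4606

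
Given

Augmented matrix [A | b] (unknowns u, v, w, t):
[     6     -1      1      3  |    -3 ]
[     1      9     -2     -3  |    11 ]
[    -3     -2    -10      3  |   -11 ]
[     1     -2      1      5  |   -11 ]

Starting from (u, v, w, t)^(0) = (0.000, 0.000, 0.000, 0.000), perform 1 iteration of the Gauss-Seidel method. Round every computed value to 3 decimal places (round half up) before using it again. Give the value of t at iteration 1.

Iteration 1:
  u = (-3 - (-1)·0.000 - (1)·0.000 - (3)·0.000) / (6) = -0.500
  v = (11 - (1)·-0.500 - (-2)·0.000 - (-3)·0.000) / (9) = 1.278
  w = (-11 - (-3)·-0.500 - (-2)·1.278 - (3)·0.000) / (-10) = 0.994
  t = (-11 - (1)·-0.500 - (-2)·1.278 - (1)·0.994) / (5) = -1.788

-1.788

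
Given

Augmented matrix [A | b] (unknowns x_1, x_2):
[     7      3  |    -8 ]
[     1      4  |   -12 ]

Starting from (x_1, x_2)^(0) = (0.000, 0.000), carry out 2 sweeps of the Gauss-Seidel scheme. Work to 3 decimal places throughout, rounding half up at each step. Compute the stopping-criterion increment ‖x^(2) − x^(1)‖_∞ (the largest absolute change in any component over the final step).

Iteration 1:
  x_1 = (-8 - (3)·0.000) / (7) = -1.143
  x_2 = (-12 - (1)·-1.143) / (4) = -2.714
Iteration 2:
  x_1 = (-8 - (3)·-2.714) / (7) = 0.020
  x_2 = (-12 - (1)·0.020) / (4) = -3.005
Change: (1.163, -0.291) → max |·| = 1.163

1.163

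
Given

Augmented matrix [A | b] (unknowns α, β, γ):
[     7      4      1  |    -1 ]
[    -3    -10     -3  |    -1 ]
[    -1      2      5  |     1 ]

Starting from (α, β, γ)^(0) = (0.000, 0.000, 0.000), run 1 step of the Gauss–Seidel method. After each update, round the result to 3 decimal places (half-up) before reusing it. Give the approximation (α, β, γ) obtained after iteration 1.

Iteration 1:
  α = (-1 - (4)·0.000 - (1)·0.000) / (7) = -0.143
  β = (-1 - (-3)·-0.143 - (-3)·0.000) / (-10) = 0.143
  γ = (1 - (-1)·-0.143 - (2)·0.143) / (5) = 0.114

(-0.143, 0.143, 0.114)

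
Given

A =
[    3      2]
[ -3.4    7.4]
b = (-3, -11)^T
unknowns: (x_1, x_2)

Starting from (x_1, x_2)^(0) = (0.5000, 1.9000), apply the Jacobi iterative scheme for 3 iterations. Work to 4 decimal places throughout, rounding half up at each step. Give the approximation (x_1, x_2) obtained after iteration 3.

Iteration 1:
  x_1 = (-3 - (2)·1.9000) / (3) = -2.2667
  x_2 = (-11 - (-3.4)·0.5000) / (7.4) = -1.2568
Iteration 2:
  x_1 = (-3 - (2)·-1.2568) / (3) = -0.1621
  x_2 = (-11 - (-3.4)·-2.2667) / (7.4) = -2.5279
Iteration 3:
  x_1 = (-3 - (2)·-2.5279) / (3) = 0.6853
  x_2 = (-11 - (-3.4)·-0.1621) / (7.4) = -1.5610

(0.6853, -1.5610)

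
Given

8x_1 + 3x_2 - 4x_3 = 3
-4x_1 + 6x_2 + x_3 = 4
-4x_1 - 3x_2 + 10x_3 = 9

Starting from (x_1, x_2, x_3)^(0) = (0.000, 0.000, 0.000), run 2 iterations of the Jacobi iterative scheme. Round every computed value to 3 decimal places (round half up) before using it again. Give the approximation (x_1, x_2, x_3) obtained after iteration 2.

(0.575, 0.767, 1.250)

Iteration 1:
  x_1 = (3 - (3)·0.000 - (-4)·0.000) / (8) = 0.375
  x_2 = (4 - (-4)·0.000 - (1)·0.000) / (6) = 0.667
  x_3 = (9 - (-4)·0.000 - (-3)·0.000) / (10) = 0.900
Iteration 2:
  x_1 = (3 - (3)·0.667 - (-4)·0.900) / (8) = 0.575
  x_2 = (4 - (-4)·0.375 - (1)·0.900) / (6) = 0.767
  x_3 = (9 - (-4)·0.375 - (-3)·0.667) / (10) = 1.250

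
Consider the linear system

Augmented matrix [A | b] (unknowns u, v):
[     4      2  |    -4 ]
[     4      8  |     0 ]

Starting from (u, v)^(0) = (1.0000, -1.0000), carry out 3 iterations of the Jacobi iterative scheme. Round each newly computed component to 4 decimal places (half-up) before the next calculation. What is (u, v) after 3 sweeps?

Iteration 1:
  u = (-4 - (2)·-1.0000) / (4) = -0.5000
  v = (0 - (4)·1.0000) / (8) = -0.5000
Iteration 2:
  u = (-4 - (2)·-0.5000) / (4) = -0.7500
  v = (0 - (4)·-0.5000) / (8) = 0.2500
Iteration 3:
  u = (-4 - (2)·0.2500) / (4) = -1.1250
  v = (0 - (4)·-0.7500) / (8) = 0.3750

(-1.1250, 0.3750)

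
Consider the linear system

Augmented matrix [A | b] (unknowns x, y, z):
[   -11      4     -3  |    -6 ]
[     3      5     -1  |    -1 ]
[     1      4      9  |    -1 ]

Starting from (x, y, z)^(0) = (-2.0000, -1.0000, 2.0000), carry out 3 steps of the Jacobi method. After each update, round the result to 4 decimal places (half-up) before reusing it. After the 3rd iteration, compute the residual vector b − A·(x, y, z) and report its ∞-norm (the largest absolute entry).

5.3103

Iteration 1:
  x = (-6 - (4)·-1.0000 - (-3)·2.0000) / (-11) = -0.3636
  y = (-1 - (3)·-2.0000 - (-1)·2.0000) / (5) = 1.4000
  z = (-1 - (1)·-2.0000 - (4)·-1.0000) / (9) = 0.5556
Iteration 2:
  x = (-6 - (4)·1.4000 - (-3)·0.5556) / (-11) = 0.9030
  y = (-1 - (3)·-0.3636 - (-1)·0.5556) / (5) = 0.1293
  z = (-1 - (1)·-0.3636 - (4)·1.4000) / (9) = -0.6929
Iteration 3:
  x = (-6 - (4)·0.1293 - (-3)·-0.6929) / (-11) = 0.7814
  y = (-1 - (3)·0.9030 - (-1)·-0.6929) / (5) = -0.8804
  z = (-1 - (1)·0.9030 - (4)·0.1293) / (9) = -0.2689
Residual b − A·x = (5.3103, 0.7889, 4.1603); ∞-norm = 5.3103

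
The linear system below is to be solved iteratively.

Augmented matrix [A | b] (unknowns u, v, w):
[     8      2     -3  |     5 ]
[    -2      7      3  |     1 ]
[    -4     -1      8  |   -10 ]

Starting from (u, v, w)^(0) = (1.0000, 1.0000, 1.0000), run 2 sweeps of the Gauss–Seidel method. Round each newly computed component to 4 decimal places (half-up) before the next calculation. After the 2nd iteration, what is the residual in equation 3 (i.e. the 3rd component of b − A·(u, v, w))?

0.0002

Iteration 1:
  u = (5 - (2)·1.0000 - (-3)·1.0000) / (8) = 0.7500
  v = (1 - (-2)·0.7500 - (3)·1.0000) / (7) = -0.0714
  w = (-10 - (-4)·0.7500 - (-1)·-0.0714) / (8) = -0.8839
Iteration 2:
  u = (5 - (2)·-0.0714 - (-3)·-0.8839) / (8) = 0.3114
  v = (1 - (-2)·0.3114 - (3)·-0.8839) / (7) = 0.6106
  w = (-10 - (-4)·0.3114 - (-1)·0.6106) / (8) = -1.0180
Residual b − A·x = (-1.7664, 0.4026, 0.0002)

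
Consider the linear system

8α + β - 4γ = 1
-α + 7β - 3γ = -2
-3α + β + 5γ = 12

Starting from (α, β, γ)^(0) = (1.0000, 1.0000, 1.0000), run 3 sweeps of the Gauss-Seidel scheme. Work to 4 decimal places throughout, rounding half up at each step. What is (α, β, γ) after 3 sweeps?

Iteration 1:
  α = (1 - (1)·1.0000 - (-4)·1.0000) / (8) = 0.5000
  β = (-2 - (-1)·0.5000 - (-3)·1.0000) / (7) = 0.2143
  γ = (12 - (-3)·0.5000 - (1)·0.2143) / (5) = 2.6571
Iteration 2:
  α = (1 - (1)·0.2143 - (-4)·2.6571) / (8) = 1.4268
  β = (-2 - (-1)·1.4268 - (-3)·2.6571) / (7) = 1.0569
  γ = (12 - (-3)·1.4268 - (1)·1.0569) / (5) = 3.0447
Iteration 3:
  α = (1 - (1)·1.0569 - (-4)·3.0447) / (8) = 1.5152
  β = (-2 - (-1)·1.5152 - (-3)·3.0447) / (7) = 1.2356
  γ = (12 - (-3)·1.5152 - (1)·1.2356) / (5) = 3.0620

(1.5152, 1.2356, 3.0620)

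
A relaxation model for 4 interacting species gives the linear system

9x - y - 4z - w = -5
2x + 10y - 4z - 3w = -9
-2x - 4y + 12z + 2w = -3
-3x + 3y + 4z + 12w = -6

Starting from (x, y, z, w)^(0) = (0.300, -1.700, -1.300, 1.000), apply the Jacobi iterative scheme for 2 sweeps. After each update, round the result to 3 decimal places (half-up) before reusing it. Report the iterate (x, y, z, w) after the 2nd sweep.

Iteration 1:
  x = (-5 - (-1)·-1.700 - (-4)·-1.300 - (-1)·1.000) / (9) = -1.211
  y = (-9 - (2)·0.300 - (-4)·-1.300 - (-3)·1.000) / (10) = -1.180
  z = (-3 - (-2)·0.300 - (-4)·-1.700 - (2)·1.000) / (12) = -0.933
  w = (-6 - (-3)·0.300 - (3)·-1.700 - (4)·-1.300) / (12) = 0.433
Iteration 2:
  x = (-5 - (-1)·-1.180 - (-4)·-0.933 - (-1)·0.433) / (9) = -1.053
  y = (-9 - (2)·-1.211 - (-4)·-0.933 - (-3)·0.433) / (10) = -0.901
  z = (-3 - (-2)·-1.211 - (-4)·-1.180 - (2)·0.433) / (12) = -0.917
  w = (-6 - (-3)·-1.211 - (3)·-1.180 - (4)·-0.933) / (12) = -0.197

(-1.053, -0.901, -0.917, -0.197)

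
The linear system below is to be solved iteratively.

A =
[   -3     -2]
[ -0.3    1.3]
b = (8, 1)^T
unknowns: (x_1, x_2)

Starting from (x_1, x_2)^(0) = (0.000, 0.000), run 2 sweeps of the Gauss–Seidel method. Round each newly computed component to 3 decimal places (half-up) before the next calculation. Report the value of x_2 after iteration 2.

Iteration 1:
  x_1 = (8 - (-2)·0.000) / (-3) = -2.667
  x_2 = (1 - (-0.3)·-2.667) / (1.3) = 0.154
Iteration 2:
  x_1 = (8 - (-2)·0.154) / (-3) = -2.769
  x_2 = (1 - (-0.3)·-2.769) / (1.3) = 0.130

0.130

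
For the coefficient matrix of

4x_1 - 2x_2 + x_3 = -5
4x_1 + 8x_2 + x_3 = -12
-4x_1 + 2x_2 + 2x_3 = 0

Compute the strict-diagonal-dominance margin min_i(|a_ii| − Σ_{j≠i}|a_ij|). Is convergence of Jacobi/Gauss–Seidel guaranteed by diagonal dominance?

-4

row 1: |4| − (2+1) = 1
row 2: |8| − (4+1) = 3
row 3: |2| − (4+2) = -4
minimum over rows = -4 → not strictly diagonally dominant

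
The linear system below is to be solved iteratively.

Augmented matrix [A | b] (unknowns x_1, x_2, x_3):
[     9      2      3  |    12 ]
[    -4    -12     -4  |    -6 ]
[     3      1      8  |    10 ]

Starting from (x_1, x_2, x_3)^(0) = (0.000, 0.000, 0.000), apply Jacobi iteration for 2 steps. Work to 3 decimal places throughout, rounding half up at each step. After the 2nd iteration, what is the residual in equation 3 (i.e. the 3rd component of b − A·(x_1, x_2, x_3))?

Iteration 1:
  x_1 = (12 - (2)·0.000 - (3)·0.000) / (9) = 1.333
  x_2 = (-6 - (-4)·0.000 - (-4)·0.000) / (-12) = 0.500
  x_3 = (10 - (3)·0.000 - (1)·0.000) / (8) = 1.250
Iteration 2:
  x_1 = (12 - (2)·0.500 - (3)·1.250) / (9) = 0.806
  x_2 = (-6 - (-4)·1.333 - (-4)·1.250) / (-12) = -0.361
  x_3 = (10 - (3)·1.333 - (1)·0.500) / (8) = 0.688
Residual b − A·x = (3.404, -4.356, 2.439)

2.439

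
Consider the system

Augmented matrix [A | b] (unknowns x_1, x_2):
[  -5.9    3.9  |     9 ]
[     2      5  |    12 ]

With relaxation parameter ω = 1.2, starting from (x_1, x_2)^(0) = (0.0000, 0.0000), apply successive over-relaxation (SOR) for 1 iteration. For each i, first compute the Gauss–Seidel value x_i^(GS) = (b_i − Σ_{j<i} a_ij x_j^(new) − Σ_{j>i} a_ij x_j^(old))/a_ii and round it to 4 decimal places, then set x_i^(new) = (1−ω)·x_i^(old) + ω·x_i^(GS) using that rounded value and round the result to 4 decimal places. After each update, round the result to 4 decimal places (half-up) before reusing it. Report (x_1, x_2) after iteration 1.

Iteration 1:
  x_1: GS value = (9 - (3.9)·0.0000) / (-5.9) = -1.5254;  x_1 ← (1−ω)·0.0000 + ω·-1.5254 = -1.8305
  x_2: GS value = (12 - (2)·-1.8305) / (5) = 3.1322;  x_2 ← (1−ω)·0.0000 + ω·3.1322 = 3.7586

(-1.8305, 3.7586)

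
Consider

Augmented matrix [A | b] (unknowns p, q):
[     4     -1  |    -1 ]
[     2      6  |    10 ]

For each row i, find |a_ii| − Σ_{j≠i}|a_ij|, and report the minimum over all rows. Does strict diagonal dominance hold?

row 1: |4| − (1) = 3
row 2: |6| − (2) = 4
minimum over rows = 3 → strictly diagonally dominant (convergence guaranteed)

3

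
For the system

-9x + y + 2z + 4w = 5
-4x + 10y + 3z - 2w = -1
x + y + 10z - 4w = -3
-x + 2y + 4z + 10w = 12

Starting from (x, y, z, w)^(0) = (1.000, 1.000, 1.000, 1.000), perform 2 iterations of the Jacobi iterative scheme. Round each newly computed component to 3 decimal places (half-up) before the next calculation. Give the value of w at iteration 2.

1.222

Iteration 1:
  x = (5 - (1)·1.000 - (2)·1.000 - (4)·1.000) / (-9) = 0.222
  y = (-1 - (-4)·1.000 - (3)·1.000 - (-2)·1.000) / (10) = 0.200
  z = (-3 - (1)·1.000 - (1)·1.000 - (-4)·1.000) / (10) = -0.100
  w = (12 - (-1)·1.000 - (2)·1.000 - (4)·1.000) / (10) = 0.700
Iteration 2:
  x = (5 - (1)·0.200 - (2)·-0.100 - (4)·0.700) / (-9) = -0.244
  y = (-1 - (-4)·0.222 - (3)·-0.100 - (-2)·0.700) / (10) = 0.159
  z = (-3 - (1)·0.222 - (1)·0.200 - (-4)·0.700) / (10) = -0.062
  w = (12 - (-1)·0.222 - (2)·0.200 - (4)·-0.100) / (10) = 1.222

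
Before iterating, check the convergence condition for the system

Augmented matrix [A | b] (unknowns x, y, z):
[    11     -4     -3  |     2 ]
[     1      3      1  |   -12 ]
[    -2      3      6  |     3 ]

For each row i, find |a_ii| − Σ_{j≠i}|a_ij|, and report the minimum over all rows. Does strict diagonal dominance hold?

1

row 1: |11| − (4+3) = 4
row 2: |3| − (1+1) = 1
row 3: |6| − (2+3) = 1
minimum over rows = 1 → strictly diagonally dominant (convergence guaranteed)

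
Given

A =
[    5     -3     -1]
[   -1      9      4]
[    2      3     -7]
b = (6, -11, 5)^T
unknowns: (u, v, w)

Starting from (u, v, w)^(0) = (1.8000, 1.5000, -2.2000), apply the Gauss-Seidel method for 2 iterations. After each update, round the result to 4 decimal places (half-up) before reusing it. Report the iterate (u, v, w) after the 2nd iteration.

Iteration 1:
  u = (6 - (-3)·1.5000 - (-1)·-2.2000) / (5) = 1.6600
  v = (-11 - (-1)·1.6600 - (4)·-2.2000) / (9) = -0.0600
  w = (5 - (2)·1.6600 - (3)·-0.0600) / (-7) = -0.2657
Iteration 2:
  u = (6 - (-3)·-0.0600 - (-1)·-0.2657) / (5) = 1.1109
  v = (-11 - (-1)·1.1109 - (4)·-0.2657) / (9) = -0.9807
  w = (5 - (2)·1.1109 - (3)·-0.9807) / (-7) = -0.8172

(1.1109, -0.9807, -0.8172)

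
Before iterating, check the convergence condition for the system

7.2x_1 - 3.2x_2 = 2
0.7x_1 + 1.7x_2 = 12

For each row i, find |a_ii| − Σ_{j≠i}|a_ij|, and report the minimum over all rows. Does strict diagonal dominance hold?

row 1: |7.2| − (3.2) = 4
row 2: |1.7| − (0.7) = 1
minimum over rows = 1 → strictly diagonally dominant (convergence guaranteed)

1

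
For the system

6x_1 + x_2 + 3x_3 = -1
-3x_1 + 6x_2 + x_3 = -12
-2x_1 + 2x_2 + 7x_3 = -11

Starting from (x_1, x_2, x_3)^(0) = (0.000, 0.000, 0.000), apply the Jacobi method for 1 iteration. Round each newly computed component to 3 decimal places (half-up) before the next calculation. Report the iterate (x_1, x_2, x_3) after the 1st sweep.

Iteration 1:
  x_1 = (-1 - (1)·0.000 - (3)·0.000) / (6) = -0.167
  x_2 = (-12 - (-3)·0.000 - (1)·0.000) / (6) = -2.000
  x_3 = (-11 - (-2)·0.000 - (2)·0.000) / (7) = -1.571

(-0.167, -2.000, -1.571)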